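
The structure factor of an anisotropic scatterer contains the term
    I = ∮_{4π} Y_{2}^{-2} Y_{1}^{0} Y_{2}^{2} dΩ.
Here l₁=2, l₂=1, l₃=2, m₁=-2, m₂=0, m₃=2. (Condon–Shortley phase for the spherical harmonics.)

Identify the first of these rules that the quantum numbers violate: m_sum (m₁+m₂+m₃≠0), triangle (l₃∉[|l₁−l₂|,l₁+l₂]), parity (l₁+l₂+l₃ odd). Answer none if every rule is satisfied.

m₁+m₂+m₃ = -2 + 0 + 2 = 0  ✓
triangle: |2−1|=1 ≤ l₃=2 ≤ 2+1=3  ✓
parity: l₁+l₂+l₃ = 5 is odd  ✗

parity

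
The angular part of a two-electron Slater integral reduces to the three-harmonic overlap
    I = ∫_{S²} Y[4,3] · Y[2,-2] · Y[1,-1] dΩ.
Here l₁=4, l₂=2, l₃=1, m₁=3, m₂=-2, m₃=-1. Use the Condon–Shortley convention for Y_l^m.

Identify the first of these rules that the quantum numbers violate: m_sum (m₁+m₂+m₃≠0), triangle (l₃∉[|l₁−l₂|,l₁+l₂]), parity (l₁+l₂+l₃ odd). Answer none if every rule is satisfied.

azimuthal sum: 3 − 2 − 1 = 0  ✓
2 ≤ 1 ≤ 6 (triangle on l)  ✗
L = 4 + 2 + 1 = 7 (odd)

triangle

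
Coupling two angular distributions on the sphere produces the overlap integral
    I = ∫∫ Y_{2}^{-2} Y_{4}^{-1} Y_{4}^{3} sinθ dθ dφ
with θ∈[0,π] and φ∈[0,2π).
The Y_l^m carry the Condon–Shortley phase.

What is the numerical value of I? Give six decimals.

0.159270

m-sum 0 ✓  L=10 even ✓  2≤4≤6 ✓
Π(2lᵢ+1) = 5×9×9 = 405
triangle coeff Δ(2,4,4) = 1/13860
Σ_t [0,2]: t=0:+1/192 t=1:−1/36 t=2:+1/192 = -5/288
(3j)²=20/693 [(2 4 4; 0 0 0)], sign=-1
Σ_t [2,2]: t=2:+1/480 = 1/480
(3j)²=3/110 [(2 4 4; -2 -1 3)], sign=-1
⇒ 4πI² = 270/847
I = (+1)√(270/847/(4π)) = 0.15927046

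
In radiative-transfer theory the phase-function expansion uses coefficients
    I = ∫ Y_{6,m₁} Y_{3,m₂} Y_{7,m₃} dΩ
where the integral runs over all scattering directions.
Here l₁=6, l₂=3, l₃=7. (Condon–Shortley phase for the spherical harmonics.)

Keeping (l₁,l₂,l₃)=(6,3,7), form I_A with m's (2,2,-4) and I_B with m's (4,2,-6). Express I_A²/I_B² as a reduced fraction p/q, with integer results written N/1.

l's match ⇒ only the (l;m) 3-j factors differ between A and B.
A: triangle coeff Δ(6,3,7) = 1/2042040; Σ_t [1,2]: t=1:−1/725760 t=2:+1/967680 = -1/2903040; (3j)²=5/3094 [(6 3 7; 2 2 -4)], sign=+1
B: triangle coeff Δ(6,3,7) = 1/2042040; Σ_t [1,2]: t=1:−1/8709120 t=2:+1/43545600 = -1/10886400; (3j)²=8/357 [(6 3 7; 4 2 -6)], sign=+1
I_A²/I_B² = (5/3094)/(8/357) = 15/208

15/208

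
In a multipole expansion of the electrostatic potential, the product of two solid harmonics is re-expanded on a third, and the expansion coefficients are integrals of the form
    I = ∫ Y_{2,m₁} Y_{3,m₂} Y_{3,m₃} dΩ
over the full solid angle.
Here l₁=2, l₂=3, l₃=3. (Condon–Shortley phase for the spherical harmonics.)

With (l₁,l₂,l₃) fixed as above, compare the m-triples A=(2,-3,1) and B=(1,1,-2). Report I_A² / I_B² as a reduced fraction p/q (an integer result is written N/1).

Same 2,3,3: normalisation and zero-m 3j drop out of the ratio.
A: Δ: 2! 2! 4! / 9! → 1/3780; sum: t=0:+1/96 = 1/96; 3j²(2 3 3; 2 -3 1) = Δ·Π!·Σ² = 1/42  (sign +1)
B: Δ: 2! 2! 4! / 9! → 1/3780; sum: t=0:+1/48 t=1:−1/12 = -1/16; 3j²(2 3 3; 1 1 -2) = Δ·Π!·Σ² = 1/28  (sign +1)
I_A²/I_B² = (1/42)/(1/28) = 2/3

2/3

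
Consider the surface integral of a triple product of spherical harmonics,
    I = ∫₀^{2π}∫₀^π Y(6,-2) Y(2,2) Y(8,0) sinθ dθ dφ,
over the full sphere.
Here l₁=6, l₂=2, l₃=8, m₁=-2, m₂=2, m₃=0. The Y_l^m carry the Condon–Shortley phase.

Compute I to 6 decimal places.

0.071001

Checks pass: Σm=0; 16 even; l₃=8∈[4,8].
(2·6+1)(2·2+1)(2·8+1) = 1105
Δ: 0! 12! 4! / 17! → 1/30940
sum: t=0:+1/2073600 = 1/2073600
3j²(6 2 8; 0 0 0) = Δ·Π!·Σ² = 28/1105  (sign +1)
sum: t=0:+1/23224320 = 1/23224320
3j²(6 2 8; -2 2 0) = Δ·Π!·Σ² = 1/442  (sign +1)
combine: 4πI² = 1105·28/1105·1/442 = 14/221
take √, sign +1: I = 0.07100075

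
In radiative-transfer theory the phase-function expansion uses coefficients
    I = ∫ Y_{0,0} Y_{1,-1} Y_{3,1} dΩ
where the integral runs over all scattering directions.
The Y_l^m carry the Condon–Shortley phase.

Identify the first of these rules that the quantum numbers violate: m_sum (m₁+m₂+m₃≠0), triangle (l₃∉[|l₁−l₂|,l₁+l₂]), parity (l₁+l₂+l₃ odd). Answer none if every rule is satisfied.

m₁+m₂+m₃ = 0 − 1 + 1 = 0  ✓
triangle: |0−1|=1 ≤ l₃=3 ≤ 0+1=1  ✗
parity: l₁+l₂+l₃ = 4 is even

triangle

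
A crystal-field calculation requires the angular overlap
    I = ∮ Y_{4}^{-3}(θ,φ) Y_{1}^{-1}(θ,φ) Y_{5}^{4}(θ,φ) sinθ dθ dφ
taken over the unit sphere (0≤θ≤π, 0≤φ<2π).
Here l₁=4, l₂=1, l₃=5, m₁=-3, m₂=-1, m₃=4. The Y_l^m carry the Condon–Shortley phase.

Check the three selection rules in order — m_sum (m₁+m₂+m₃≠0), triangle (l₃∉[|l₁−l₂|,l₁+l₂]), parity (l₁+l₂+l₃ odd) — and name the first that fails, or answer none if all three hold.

none

azimuthal sum: -3 − 1 + 4 = 0  ✓
3 ≤ 5 ≤ 5 (triangle on l)  ✓
L = 4 + 1 + 5 = 10 (even)  ✓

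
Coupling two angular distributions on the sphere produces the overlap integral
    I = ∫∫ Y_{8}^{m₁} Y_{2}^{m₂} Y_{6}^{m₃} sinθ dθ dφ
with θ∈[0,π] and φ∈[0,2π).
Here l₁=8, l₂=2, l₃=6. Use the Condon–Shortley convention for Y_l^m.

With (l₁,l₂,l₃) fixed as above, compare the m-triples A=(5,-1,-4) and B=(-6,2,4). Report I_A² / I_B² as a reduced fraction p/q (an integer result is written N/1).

6/7

Shared (l₁,l₂,l₃)=(8,2,6): N and (l;000)² cancel in I_A²/I_B².
A: Δ = 4!·12!·0!/17! = 1/30940; Racah Σ t=1..1: t=1:−1/43545600 = -1/43545600; ⇒ 3j(8 2 6; 5 -1 -4)² = 33/1190, sgn -1
B: Δ = 4!·12!·0!/17! = 1/30940; Racah Σ t=4..4: t=4:+1/174182400 = 1/174182400; ⇒ 3j(8 2 6; -6 2 4)² = 11/340, sgn +1
I_A²/I_B² = (33/1190)/(11/340) = 6/7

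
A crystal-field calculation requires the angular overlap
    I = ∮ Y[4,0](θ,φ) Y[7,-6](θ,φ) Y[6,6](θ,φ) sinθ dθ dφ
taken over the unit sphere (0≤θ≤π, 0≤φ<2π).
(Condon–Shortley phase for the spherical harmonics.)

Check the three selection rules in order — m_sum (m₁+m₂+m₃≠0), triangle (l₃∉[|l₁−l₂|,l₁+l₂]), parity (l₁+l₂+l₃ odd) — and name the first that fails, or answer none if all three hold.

parity

Σmᵢ = 0  ✓
l₃∈[|l₁−l₂|,l₁+l₂]=[3,11], have l₃=6  ✓
Σlᵢ = 17 ⇒ odd  ✗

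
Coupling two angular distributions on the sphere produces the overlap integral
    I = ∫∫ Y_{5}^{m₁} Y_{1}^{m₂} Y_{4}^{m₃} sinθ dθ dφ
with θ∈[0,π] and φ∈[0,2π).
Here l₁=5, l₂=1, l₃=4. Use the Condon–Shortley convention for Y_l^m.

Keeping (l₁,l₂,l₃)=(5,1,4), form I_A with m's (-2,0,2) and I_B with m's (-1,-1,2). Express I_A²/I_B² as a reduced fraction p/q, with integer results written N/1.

7/2

Shared (l₁,l₂,l₃)=(5,1,4): N and (l;000)² cancel in I_A²/I_B².
A: Δ = 2!·8!·0!/11! = 1/495; Racah Σ t=1..1: t=1:−1/1440 = -1/1440; ⇒ 3j(5 1 4; -2 0 2)² = 7/165, sgn -1
B: Δ = 2!·8!·0!/11! = 1/495; Racah Σ t=0..0: t=0:+1/2880 = 1/2880; ⇒ 3j(5 1 4; -1 -1 2)² = 2/165, sgn +1
I_A²/I_B² = (7/165)/(2/165) = 7/2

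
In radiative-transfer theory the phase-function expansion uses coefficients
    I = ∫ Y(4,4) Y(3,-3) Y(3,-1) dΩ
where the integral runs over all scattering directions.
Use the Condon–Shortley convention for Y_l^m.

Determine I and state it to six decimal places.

-0.166198

Rules hold: Σm=0, L=10 even, 1≤3≤7.
N = 9·7·7 = 441
Δ = 4!·4!·2!/11! = 1/34650
Racah Σ t=1..3: t=1:−1/72 t=2:+1/16 t=3:−1/72 = 5/144
⇒ 3j(4 3 3; 0 0 0)² = 2/77, sgn -1
Racah Σ t=0..0: t=0:+1/1152 = 1/1152
⇒ 3j(4 3 3; 4 -3 -1)² = 1/33, sgn +1
4πI² = N·(3j₀)²·(3jₘ)² = 42/121
I = -1·√(0.347107/4π) = -0.16619847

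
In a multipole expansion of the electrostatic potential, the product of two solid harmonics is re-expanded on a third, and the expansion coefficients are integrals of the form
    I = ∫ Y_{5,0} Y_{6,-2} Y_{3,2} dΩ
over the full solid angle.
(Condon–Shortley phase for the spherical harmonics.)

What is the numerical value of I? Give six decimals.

-0.077843

Rules hold: Σm=0, L=14 even, 1≤3≤11.
N = 11·13·7 = 1001
Δ = 8!·2!·4!/15! = 1/675675
Racah Σ t=3..5: t=3:−1/8640 t=4:+1/2304 t=5:−1/8640 = 7/34560
⇒ 3j(5 6 3; 0 0 0)² = 7/429, sgn -1
Racah Σ t=3..4: t=3:−1/8640 t=4:+1/13824 = -1/23040
⇒ 3j(5 6 3; 0 -2 2)² = 2/429, sgn +1
4πI² = N·(3j₀)²·(3jₘ)² = 98/1287
I = -1·√(0.0761461/4π) = -0.07784287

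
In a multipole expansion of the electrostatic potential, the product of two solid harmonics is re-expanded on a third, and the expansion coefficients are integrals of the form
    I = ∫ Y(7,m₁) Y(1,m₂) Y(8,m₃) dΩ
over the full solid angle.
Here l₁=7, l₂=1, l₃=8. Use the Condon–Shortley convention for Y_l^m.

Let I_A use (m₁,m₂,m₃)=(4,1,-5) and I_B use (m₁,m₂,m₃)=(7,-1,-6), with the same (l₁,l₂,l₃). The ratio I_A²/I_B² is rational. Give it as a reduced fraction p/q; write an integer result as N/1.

78/1

l's match ⇒ only the (l;m) 3-j factors differ between A and B.
A: triangle coeff Δ(7,1,8) = 1/2040; Σ_t [0,0]: t=0:+1/479001600 = 1/479001600; (3j)²=13/340 [(7 1 8; 4 1 -5)], sign=-1
B: triangle coeff Δ(7,1,8) = 1/2040; Σ_t [0,0]: t=0:+1/174356582400 = 1/174356582400; (3j)²=1/2040 [(7 1 8; 7 -1 -6)], sign=+1
I_A²/I_B² = (13/340)/(1/2040) = 78/1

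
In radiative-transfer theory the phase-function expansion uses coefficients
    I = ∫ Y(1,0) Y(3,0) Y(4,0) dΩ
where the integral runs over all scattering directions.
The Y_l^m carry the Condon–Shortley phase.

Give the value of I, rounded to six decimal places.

Rules hold: Σm=0, L=8 even, 2≤4≤4.
N = 3·7·9 = 189
Δ = 0!·2!·6!/9! = 1/252
Racah Σ t=0..0: t=0:+1/36 = 1/36
⇒ 3j(1 3 4; 0 0 0)² = 4/63, sgn +1
(m-triple is (0,0,0) — same symbol as above.)
4πI² = N·(3j₀)²·(3jₘ)² = 16/21
I = +1·√(0.761905/4π) = 0.24623252

0.246233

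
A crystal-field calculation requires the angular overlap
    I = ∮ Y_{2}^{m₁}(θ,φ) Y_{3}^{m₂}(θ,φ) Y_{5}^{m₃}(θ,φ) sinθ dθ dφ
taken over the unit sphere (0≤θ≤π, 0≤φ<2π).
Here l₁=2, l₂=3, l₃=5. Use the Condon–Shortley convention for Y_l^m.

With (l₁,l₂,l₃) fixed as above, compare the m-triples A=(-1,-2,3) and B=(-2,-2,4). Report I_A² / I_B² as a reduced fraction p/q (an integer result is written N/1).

Shared (l₁,l₂,l₃)=(2,3,5): N and (l;000)² cancel in I_A²/I_B².
A: Δ = 0!·4!·6!/11! = 1/2310; Racah Σ t=0..0: t=0:+1/720 = 1/720; ⇒ 3j(2 3 5; -1 -2 3)² = 8/165, sgn +1
B: Δ = 0!·4!·6!/11! = 1/2310; Racah Σ t=0..0: t=0:+1/2880 = 1/2880; ⇒ 3j(2 3 5; -2 -2 4)² = 3/55, sgn -1
I_A²/I_B² = (8/165)/(3/55) = 8/9

8/9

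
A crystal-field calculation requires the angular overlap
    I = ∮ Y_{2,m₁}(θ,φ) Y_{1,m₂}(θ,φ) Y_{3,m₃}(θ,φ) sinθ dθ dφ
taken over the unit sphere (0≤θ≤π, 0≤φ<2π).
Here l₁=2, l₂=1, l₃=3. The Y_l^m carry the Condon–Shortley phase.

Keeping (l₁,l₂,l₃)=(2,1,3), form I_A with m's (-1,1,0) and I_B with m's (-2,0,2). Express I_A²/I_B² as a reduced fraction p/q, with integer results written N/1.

3/5

l's match ⇒ only the (l;m) 3-j factors differ between A and B.
A: triangle coeff Δ(2,1,3) = 1/105; Σ_t [0,0]: t=0:+1/12 = 1/12; (3j)²=1/35 [(2 1 3; -1 1 0)], sign=-1
B: triangle coeff Δ(2,1,3) = 1/105; Σ_t [0,0]: t=0:+1/24 = 1/24; (3j)²=1/21 [(2 1 3; -2 0 2)], sign=-1
I_A²/I_B² = (1/35)/(1/21) = 3/5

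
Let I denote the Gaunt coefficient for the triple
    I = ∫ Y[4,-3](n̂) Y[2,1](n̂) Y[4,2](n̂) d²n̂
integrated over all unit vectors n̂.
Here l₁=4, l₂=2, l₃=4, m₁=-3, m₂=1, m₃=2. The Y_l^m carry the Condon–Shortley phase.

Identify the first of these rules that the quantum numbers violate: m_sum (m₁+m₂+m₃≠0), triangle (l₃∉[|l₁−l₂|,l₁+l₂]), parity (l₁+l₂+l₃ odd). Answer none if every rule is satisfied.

m₁+m₂+m₃ = -3 + 1 + 2 = 0  ✓
triangle: |4−2|=2 ≤ l₃=4 ≤ 4+2=6  ✓
parity: l₁+l₂+l₃ = 10 is even  ✓

none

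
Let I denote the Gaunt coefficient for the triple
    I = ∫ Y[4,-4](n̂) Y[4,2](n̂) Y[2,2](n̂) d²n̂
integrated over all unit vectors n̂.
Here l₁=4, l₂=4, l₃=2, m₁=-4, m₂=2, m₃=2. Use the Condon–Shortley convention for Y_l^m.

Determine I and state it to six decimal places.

Checks pass: Σm=0; 10 even; l₃=2∈[0,8].
(2·4+1)(2·4+1)(2·2+1) = 405
Δ: 6! 2! 2! / 11! → 1/13860
sum: t=2:+1/192 t=3:−1/36 t=4:+1/192 = -5/288
3j²(4 4 2; 0 0 0) = Δ·Π!·Σ² = 20/693  (sign -1)
sum: t=6:+1/2880 = 1/2880
3j²(4 4 2; -4 2 2) = Δ·Π!·Σ² = 2/165  (sign +1)
combine: 4πI² = 405·20/693·2/165 = 120/847
take √, sign -1: I = -0.10618031

-0.106180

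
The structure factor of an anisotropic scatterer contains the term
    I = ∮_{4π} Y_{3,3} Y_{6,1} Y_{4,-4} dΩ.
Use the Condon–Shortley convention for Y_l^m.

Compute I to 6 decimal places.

Σlᵢ=13 odd — θ-integrand is odd under cosθ→−cosθ; I=0

0.000000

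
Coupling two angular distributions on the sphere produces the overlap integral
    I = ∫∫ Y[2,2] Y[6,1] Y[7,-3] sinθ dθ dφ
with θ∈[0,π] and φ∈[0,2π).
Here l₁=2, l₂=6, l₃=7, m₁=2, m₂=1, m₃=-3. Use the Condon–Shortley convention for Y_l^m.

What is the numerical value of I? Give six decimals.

0.000000

l₁+l₂+l₃=15 is odd: 3j(l;000)=0 ⇒ I=0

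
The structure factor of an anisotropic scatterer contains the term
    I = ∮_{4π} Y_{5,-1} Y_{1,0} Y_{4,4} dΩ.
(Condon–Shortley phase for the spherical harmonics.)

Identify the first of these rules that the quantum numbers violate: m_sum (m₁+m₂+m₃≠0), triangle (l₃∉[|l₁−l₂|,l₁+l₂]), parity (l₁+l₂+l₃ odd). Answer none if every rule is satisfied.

m₁+m₂+m₃ = -1 + 0 + 4 = 3  ✗
triangle: |5−1|=4 ≤ l₃=4 ≤ 5+1=6
parity: l₁+l₂+l₃ = 10 is even

m_sum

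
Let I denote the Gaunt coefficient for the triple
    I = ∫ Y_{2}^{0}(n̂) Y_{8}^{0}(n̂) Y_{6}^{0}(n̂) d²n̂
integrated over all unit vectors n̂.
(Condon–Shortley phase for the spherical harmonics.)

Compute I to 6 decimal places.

m-sum 0 ✓  L=16 even ✓  6≤6≤10 ✓
Π(2lᵢ+1) = 5×17×13 = 1105
triangle coeff Δ(2,8,6) = 1/30940
Σ_t [2,2]: t=2:+1/2073600 = 1/2073600
(3j)²=28/1105 [(2 8 6; 0 0 0)], sign=+1
(m-triple is (0,0,0) — same symbol as above.)
⇒ 4πI² = 784/1105
I = (+1)√(784/1105/(4π)) = 0.23761396

0.237614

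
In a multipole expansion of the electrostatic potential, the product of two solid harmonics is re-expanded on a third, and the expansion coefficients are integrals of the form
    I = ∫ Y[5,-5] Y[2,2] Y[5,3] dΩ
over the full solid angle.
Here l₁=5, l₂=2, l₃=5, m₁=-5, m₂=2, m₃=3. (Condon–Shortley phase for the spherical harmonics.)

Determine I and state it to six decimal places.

0.088588

Rules hold: Σm=0, L=12 even, 3≤5≤7.
N = 11·5·11 = 605
Δ = 2!·8!·2!/13! = 1/38610
Racah Σ t=0..2: t=0:+1/2880 t=1:−1/576 t=2:+1/2880 = -1/960
⇒ 3j(5 2 5; 0 0 0)² = 10/429, sgn +1
Racah Σ t=2..2: t=2:+1/161280 = 1/161280
⇒ 3j(5 2 5; -5 2 3)² = 1/143, sgn +1
4πI² = N·(3j₀)²·(3jₘ)² = 50/507
I = +1·√(0.0986193/4π) = 0.08858824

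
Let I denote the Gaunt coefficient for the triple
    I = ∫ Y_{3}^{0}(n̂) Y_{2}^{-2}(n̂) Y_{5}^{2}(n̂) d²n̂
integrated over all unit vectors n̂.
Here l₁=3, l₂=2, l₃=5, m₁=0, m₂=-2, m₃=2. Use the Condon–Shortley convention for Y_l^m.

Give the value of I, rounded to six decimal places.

0.141758

Rules hold: Σm=0, L=10 even, 1≤5≤5.
N = 7·5·11 = 385
Δ = 0!·6!·4!/11! = 1/2310
Racah Σ t=0..0: t=0:+1/144 = 1/144
⇒ 3j(3 2 5; 0 0 0)² = 10/231, sgn -1
Racah Σ t=0..0: t=0:+1/864 = 1/864
⇒ 3j(3 2 5; 0 -2 2)² = 1/66, sgn -1
4πI² = N·(3j₀)²·(3jₘ)² = 25/99
I = +1·√(0.252525/4π) = 0.14175797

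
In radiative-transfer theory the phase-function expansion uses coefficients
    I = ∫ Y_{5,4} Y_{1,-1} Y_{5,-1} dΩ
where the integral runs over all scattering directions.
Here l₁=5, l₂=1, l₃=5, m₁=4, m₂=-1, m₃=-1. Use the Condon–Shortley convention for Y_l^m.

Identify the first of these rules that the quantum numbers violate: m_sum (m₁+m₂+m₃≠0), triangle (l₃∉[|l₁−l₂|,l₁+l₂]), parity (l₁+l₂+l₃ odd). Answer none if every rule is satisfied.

Σmᵢ = 2  ✗
l₃∈[|l₁−l₂|,l₁+l₂]=[4,6], have l₃=5
Σlᵢ = 11 ⇒ odd

m_sum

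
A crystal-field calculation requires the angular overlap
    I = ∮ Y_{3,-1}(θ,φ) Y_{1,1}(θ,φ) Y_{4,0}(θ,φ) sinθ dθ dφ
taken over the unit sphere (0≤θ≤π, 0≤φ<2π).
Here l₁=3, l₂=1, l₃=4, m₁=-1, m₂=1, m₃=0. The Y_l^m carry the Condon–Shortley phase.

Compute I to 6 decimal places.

0.150786

Checks pass: Σm=0; 8 even; l₃=4∈[2,4].
(2·3+1)(2·1+1)(2·4+1) = 189
Δ: 0! 6! 2! / 9! → 1/252
sum: t=0:+1/36 = 1/36
3j²(3 1 4; 0 0 0) = Δ·Π!·Σ² = 4/63  (sign +1)
sum: t=0:+1/96 = 1/96
3j²(3 1 4; -1 1 0) = Δ·Π!·Σ² = 1/42  (sign +1)
combine: 4πI² = 189·4/63·1/42 = 2/7
take √, sign +1: I = 0.15078601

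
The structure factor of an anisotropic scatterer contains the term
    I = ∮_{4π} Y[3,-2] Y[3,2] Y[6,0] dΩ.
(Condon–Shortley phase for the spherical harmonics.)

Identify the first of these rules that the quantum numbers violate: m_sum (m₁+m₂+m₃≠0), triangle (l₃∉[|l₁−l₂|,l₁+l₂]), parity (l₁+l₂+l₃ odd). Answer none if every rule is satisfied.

none

m₁+m₂+m₃ = -2 + 2 + 0 = 0  ✓
triangle: |3−3|=0 ≤ l₃=6 ≤ 3+3=6  ✓
parity: l₁+l₂+l₃ = 12 is even  ✓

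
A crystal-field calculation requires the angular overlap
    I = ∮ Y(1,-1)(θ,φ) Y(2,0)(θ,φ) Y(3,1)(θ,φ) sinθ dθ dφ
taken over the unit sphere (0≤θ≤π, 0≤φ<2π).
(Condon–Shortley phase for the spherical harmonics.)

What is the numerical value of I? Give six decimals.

-0.202301

m-sum 0 ✓  L=6 even ✓  1≤3≤3 ✓
Π(2lᵢ+1) = 3×5×7 = 105
triangle coeff Δ(1,2,3) = 1/105
Σ_t [0,0]: t=0:+1/4 = 1/4
(3j)²=3/35 [(1 2 3; 0 0 0)], sign=-1
Σ_t [0,0]: t=0:+1/8 = 1/8
(3j)²=2/35 [(1 2 3; -1 0 1)], sign=+1
⇒ 4πI² = 18/35
I = (-1)√(18/35/(4π)) = -0.20230066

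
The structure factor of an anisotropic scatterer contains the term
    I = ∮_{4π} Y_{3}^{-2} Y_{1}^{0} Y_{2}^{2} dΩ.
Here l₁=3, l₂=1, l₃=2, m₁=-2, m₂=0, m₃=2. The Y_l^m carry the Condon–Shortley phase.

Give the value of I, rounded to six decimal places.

0.184674

m-sum 0 ✓  L=6 even ✓  2≤2≤4 ✓
Π(2lᵢ+1) = 7×3×5 = 105
triangle coeff Δ(3,1,2) = 1/105
Σ_t [1,1]: t=1:−1/4 = -1/4
(3j)²=3/35 [(3 1 2; 0 0 0)], sign=-1
Σ_t [1,1]: t=1:−1/24 = -1/24
(3j)²=1/21 [(3 1 2; -2 0 2)], sign=-1
⇒ 4πI² = 3/7
I = (+1)√(3/7/(4π)) = 0.18467439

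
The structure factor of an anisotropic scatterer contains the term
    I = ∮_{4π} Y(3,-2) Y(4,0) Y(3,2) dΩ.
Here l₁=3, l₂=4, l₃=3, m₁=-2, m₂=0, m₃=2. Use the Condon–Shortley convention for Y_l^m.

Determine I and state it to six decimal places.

Rules hold: Σm=0, L=10 even, 1≤3≤7.
N = 7·9·7 = 441
Δ = 4!·2!·4!/11! = 1/34650
Racah Σ t=1..3: t=1:−1/72 t=2:+1/16 t=3:−1/72 = 5/144
⇒ 3j(3 4 3; 0 0 0)² = 2/77, sgn -1
Racah Σ t=3..4: t=3:−1/72 t=4:+1/576 = -7/576
⇒ 3j(3 4 3; -2 0 2)² = 7/198, sgn +1
4πI² = N·(3j₀)²·(3jₘ)² = 49/121
I = -1·√(0.404959/4π) = -0.17951487

-0.179515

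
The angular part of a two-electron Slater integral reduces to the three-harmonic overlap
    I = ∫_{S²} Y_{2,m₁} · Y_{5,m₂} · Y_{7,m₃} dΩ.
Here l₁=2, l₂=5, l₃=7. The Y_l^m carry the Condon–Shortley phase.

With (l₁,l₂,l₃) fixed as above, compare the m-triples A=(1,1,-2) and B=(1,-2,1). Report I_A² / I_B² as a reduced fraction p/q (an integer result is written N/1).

21/8

Shared (l₁,l₂,l₃)=(2,5,7): N and (l;000)² cancel in I_A²/I_B².
A: Δ = 0!·4!·10!/15! = 1/15015; Racah Σ t=0..0: t=0:+1/103680 = 1/103680; ⇒ 3j(2 5 7; 1 1 -2)² = 4/143, sgn -1
B: Δ = 0!·4!·10!/15! = 1/15015; Racah Σ t=0..0: t=0:+1/181440 = 1/181440; ⇒ 3j(2 5 7; 1 -2 1)² = 32/3003, sgn +1
I_A²/I_B² = (4/143)/(32/3003) = 21/8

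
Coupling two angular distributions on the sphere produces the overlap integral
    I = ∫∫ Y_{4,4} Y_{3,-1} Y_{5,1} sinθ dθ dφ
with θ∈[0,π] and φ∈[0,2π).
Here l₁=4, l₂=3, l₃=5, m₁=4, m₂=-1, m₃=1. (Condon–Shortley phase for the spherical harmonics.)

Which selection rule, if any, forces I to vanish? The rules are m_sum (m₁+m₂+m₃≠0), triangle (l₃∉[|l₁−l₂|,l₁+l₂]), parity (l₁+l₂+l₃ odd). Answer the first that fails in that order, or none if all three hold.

m_sum

Σmᵢ = 4  ✗
l₃∈[|l₁−l₂|,l₁+l₂]=[1,7], have l₃=5
Σlᵢ = 12 ⇒ even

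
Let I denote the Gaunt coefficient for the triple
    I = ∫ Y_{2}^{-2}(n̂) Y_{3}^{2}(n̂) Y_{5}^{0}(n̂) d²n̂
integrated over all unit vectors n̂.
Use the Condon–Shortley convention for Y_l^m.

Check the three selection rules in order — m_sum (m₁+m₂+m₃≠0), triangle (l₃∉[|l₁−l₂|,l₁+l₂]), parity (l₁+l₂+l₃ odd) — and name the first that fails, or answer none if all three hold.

none

azimuthal sum: -2 + 2 + 0 = 0  ✓
1 ≤ 5 ≤ 5 (triangle on l)  ✓
L = 2 + 3 + 5 = 10 (even)  ✓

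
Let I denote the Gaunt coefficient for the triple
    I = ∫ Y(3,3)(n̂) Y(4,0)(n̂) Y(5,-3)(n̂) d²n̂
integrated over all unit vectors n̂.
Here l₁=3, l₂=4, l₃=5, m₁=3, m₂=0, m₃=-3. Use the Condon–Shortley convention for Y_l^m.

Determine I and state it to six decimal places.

m-sum 0 ✓  L=12 even ✓  1≤5≤7 ✓
Π(2lᵢ+1) = 7×9×11 = 693
triangle coeff Δ(3,4,5) = 1/180180
Σ_t [0,2]: t=0:+1/576 t=1:−1/144 t=2:+1/576 = -1/288
(3j)²=20/1001 [(3 4 5; 0 0 0)], sign=+1
Σ_t [0,0]: t=0:+1/2304 = 1/2304
(3j)²=5/143 [(3 4 5; 3 0 -3)], sign=+1
⇒ 4πI² = 900/1859
I = (+1)√(900/1859/(4π)) = 0.19628026

0.196280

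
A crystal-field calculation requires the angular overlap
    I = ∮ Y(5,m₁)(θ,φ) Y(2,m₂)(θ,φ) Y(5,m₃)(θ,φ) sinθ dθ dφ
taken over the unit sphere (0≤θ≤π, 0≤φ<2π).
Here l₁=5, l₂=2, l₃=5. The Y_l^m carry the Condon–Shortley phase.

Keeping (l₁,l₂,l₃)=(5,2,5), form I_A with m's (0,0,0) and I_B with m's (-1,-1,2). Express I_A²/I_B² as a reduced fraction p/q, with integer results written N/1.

l's match ⇒ only the (l;m) 3-j factors differ between A and B.
A: triangle coeff Δ(5,2,5) = 1/38610; Σ_t [0,2]: t=0:+1/2880 t=1:−1/576 t=2:+1/2880 = -1/960; (3j)²=10/429 [(5 2 5; 0 0 0)], sign=+1
B: triangle coeff Δ(5,2,5) = 1/38610; Σ_t [0,1]: t=0:+1/2880 t=1:−1/1440 = -1/2880; (3j)²=7/715 [(5 2 5; -1 -1 2)], sign=+1
I_A²/I_B² = (10/429)/(7/715) = 50/21

50/21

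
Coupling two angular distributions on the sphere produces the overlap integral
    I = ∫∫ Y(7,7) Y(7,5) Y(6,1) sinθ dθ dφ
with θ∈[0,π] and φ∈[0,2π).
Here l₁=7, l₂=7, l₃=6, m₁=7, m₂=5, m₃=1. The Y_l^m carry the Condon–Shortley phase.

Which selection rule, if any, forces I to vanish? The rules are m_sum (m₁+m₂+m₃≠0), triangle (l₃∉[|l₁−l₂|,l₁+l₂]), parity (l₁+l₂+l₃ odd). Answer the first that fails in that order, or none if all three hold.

m_sum

Σmᵢ = 13  ✗
l₃∈[|l₁−l₂|,l₁+l₂]=[0,14], have l₃=6
Σlᵢ = 20 ⇒ even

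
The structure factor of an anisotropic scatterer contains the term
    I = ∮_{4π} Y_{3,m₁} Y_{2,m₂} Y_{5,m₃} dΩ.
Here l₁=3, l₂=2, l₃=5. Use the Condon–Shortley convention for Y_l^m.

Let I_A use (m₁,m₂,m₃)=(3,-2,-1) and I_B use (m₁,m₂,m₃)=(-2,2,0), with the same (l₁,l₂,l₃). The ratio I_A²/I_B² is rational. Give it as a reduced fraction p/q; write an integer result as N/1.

Same 3,2,5: normalisation and zero-m 3j drop out of the ratio.
A: Δ: 0! 6! 4! / 11! → 1/2310; sum: t=0:+1/17280 = 1/17280; 3j²(3 2 5; 3 -2 -1) = Δ·Π!·Σ² = 1/2310  (sign +1)
B: Δ: 0! 6! 4! / 11! → 1/2310; sum: t=0:+1/2880 = 1/2880; 3j²(3 2 5; -2 2 0) = Δ·Π!·Σ² = 1/462  (sign -1)
I_A²/I_B² = (1/2310)/(1/462) = 1/5

1/5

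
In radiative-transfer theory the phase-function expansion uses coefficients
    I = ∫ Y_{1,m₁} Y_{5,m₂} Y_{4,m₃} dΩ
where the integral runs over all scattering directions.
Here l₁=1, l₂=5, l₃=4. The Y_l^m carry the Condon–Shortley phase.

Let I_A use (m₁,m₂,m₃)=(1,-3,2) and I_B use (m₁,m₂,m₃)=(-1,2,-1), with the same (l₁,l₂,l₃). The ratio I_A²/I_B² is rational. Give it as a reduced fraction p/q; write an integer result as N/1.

4/3

Shared (l₁,l₂,l₃)=(1,5,4): N and (l;000)² cancel in I_A²/I_B².
A: Δ = 2!·0!·8!/11! = 1/495; Racah Σ t=0..0: t=0:+1/2880 = 1/2880; ⇒ 3j(1 5 4; 1 -3 2)² = 28/495, sgn +1
B: Δ = 2!·0!·8!/11! = 1/495; Racah Σ t=2..2: t=2:+1/1440 = 1/1440; ⇒ 3j(1 5 4; -1 2 -1)² = 7/165, sgn -1
I_A²/I_B² = (28/495)/(7/165) = 4/3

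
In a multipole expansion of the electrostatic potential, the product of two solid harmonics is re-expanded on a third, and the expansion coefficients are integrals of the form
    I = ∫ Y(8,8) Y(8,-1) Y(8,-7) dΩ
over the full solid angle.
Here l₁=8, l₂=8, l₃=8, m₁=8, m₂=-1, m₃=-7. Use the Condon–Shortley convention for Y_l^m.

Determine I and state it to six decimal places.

Rules hold: Σm=0, L=24 even, 0≤8≤16.
N = 17·17·17 = 4913
Δ = 8!·8!·8!/25! = 1/236637794250
Racah Σ t=0..8: t=0:+1/65548320768000 t=1:−1/128024064000 t=2:+1/2985984000 t=3:−1/373248000 t=4:+1/191102976 t=5:−1/373248000 t=6:+1/2985984000 t=7:−1/128024064000 t=8:+1/65548320768000 = 11/20808990720
⇒ 3j(8 8 8; 0 0 0)² = 490/96577, sgn +1
Racah Σ t=0..0: t=0:+1/8193540096000 = 1/8193540096000
⇒ 3j(8 8 8; 8 -1 -7)² = 117/37145, sgn -1
4πI² = N·(3j₀)²·(3jₘ)² = 14994/190969
I = -1·√(0.0785154/4π) = -0.07904463

-0.079045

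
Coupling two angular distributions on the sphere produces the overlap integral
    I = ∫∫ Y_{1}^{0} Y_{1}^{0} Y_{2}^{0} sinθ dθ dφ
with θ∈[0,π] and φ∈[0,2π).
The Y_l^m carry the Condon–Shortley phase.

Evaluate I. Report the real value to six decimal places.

0.252313

m-sum 0 ✓  L=4 even ✓  0≤2≤2 ✓
Π(2lᵢ+1) = 3×3×5 = 45
triangle coeff Δ(1,1,2) = 1/30
Σ_t [0,0]: t=0:+1/1 = 1/1
(3j)²=2/15 [(1 1 2; 0 0 0)], sign=+1
(m-triple is (0,0,0) — same symbol as above.)
⇒ 4πI² = 4/5
I = (+1)√(4/5/(4π)) = 0.25231325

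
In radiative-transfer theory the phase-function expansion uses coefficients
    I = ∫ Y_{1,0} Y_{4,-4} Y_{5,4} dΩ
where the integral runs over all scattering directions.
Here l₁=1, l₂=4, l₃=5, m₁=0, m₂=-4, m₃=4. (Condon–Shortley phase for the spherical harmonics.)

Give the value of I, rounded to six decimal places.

Checks pass: Σm=0; 10 even; l₃=5∈[3,5].
(2·1+1)(2·4+1)(2·5+1) = 297
Δ: 0! 2! 8! / 11! → 1/495
sum: t=0:+1/576 = 1/576
3j²(1 4 5; 0 0 0) = Δ·Π!·Σ² = 5/99  (sign -1)
sum: t=0:+1/40320 = 1/40320
3j²(1 4 5; 0 -4 4) = Δ·Π!·Σ² = 1/55  (sign -1)
combine: 4πI² = 297·5/99·1/55 = 3/11
take √, sign +1: I = 0.14731920

0.147319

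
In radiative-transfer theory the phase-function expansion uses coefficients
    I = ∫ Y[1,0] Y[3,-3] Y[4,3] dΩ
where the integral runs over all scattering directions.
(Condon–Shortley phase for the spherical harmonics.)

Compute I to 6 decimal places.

-0.162868

Checks pass: Σm=0; 8 even; l₃=4∈[2,4].
(2·1+1)(2·3+1)(2·4+1) = 189
Δ: 0! 2! 6! / 9! → 1/252
sum: t=0:+1/36 = 1/36
3j²(1 3 4; 0 0 0) = Δ·Π!·Σ² = 4/63  (sign +1)
sum: t=0:+1/720 = 1/720
3j²(1 3 4; 0 -3 3) = Δ·Π!·Σ² = 1/36  (sign -1)
combine: 4πI² = 189·4/63·1/36 = 1/3
take √, sign -1: I = -0.16286750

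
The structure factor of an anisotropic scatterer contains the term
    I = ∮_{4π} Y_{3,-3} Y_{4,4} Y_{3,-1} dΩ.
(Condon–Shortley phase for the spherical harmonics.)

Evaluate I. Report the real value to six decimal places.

-0.166198

Checks pass: Σm=0; 10 even; l₃=3∈[1,7].
(2·3+1)(2·4+1)(2·3+1) = 441
Δ: 4! 2! 4! / 11! → 1/34650
sum: t=1:−1/72 t=2:+1/16 t=3:−1/72 = 5/144
3j²(3 4 3; 0 0 0) = Δ·Π!·Σ² = 2/77  (sign -1)
sum: t=4:+1/1152 = 1/1152
3j²(3 4 3; -3 4 -1) = Δ·Π!·Σ² = 1/33  (sign +1)
combine: 4πI² = 441·2/77·1/33 = 42/121
take √, sign -1: I = -0.16619847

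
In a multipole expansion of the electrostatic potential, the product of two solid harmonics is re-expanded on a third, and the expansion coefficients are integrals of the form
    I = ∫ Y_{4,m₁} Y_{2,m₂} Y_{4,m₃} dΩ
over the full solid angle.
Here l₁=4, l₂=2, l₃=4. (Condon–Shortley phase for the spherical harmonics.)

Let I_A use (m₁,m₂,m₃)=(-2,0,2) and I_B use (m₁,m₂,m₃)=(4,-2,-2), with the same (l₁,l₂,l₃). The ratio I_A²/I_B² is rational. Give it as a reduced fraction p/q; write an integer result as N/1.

8/21

Shared (l₁,l₂,l₃)=(4,2,4): N and (l;000)² cancel in I_A²/I_B².
A: Δ = 2!·6!·2!/11! = 1/13860; Racah Σ t=0..2: t=0:+1/2880 t=1:−1/120 t=2:+1/192 = -1/360; ⇒ 3j(4 2 4; -2 0 2)² = 16/3465, sgn -1
B: Δ = 2!·6!·2!/11! = 1/13860; Racah Σ t=0..0: t=0:+1/2880 = 1/2880; ⇒ 3j(4 2 4; 4 -2 -2)² = 2/165, sgn +1
I_A²/I_B² = (16/3465)/(2/165) = 8/21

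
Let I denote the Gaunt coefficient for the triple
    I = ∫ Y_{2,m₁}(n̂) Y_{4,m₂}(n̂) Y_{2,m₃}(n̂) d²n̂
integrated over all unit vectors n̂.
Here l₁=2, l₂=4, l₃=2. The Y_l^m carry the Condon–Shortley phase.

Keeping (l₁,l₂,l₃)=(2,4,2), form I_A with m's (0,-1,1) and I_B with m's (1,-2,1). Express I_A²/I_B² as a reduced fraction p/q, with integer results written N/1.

Same 2,4,2: normalisation and zero-m 3j drop out of the ratio.
A: Δ: 4! 0! 4! / 9! → 1/630; sum: t=2:+1/24 = 1/24; 3j²(2 4 2; 0 -1 1) = Δ·Π!·Σ² = 1/21  (sign -1)
B: Δ: 4! 0! 4! / 9! → 1/630; sum: t=1:−1/36 = -1/36; 3j²(2 4 2; 1 -2 1) = Δ·Π!·Σ² = 4/63  (sign +1)
I_A²/I_B² = (1/21)/(4/63) = 3/4

3/4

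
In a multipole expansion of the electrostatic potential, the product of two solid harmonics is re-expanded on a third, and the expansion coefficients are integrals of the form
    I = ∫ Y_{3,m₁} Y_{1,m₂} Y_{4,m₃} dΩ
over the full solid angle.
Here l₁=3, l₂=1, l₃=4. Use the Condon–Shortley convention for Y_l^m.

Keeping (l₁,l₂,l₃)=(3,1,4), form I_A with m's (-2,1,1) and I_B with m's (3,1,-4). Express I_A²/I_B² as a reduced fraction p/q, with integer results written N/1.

3/28

l's match ⇒ only the (l;m) 3-j factors differ between A and B.
A: triangle coeff Δ(3,1,4) = 1/252; Σ_t [0,0]: t=0:+1/240 = 1/240; (3j)²=1/84 [(3 1 4; -2 1 1)], sign=-1
B: triangle coeff Δ(3,1,4) = 1/252; Σ_t [0,0]: t=0:+1/1440 = 1/1440; (3j)²=1/9 [(3 1 4; 3 1 -4)], sign=+1
I_A²/I_B² = (1/84)/(1/9) = 3/28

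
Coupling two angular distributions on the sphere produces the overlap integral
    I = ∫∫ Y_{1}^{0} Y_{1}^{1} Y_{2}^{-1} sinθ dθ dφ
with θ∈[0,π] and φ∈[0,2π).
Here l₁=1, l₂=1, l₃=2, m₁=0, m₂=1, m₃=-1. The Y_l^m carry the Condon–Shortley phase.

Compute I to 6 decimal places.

Checks pass: Σm=0; 4 even; l₃=2∈[0,2].
(2·1+1)(2·1+1)(2·2+1) = 45
Δ: 0! 2! 2! / 5! → 1/30
sum: t=0:+1/1 = 1/1
3j²(1 1 2; 0 0 0) = Δ·Π!·Σ² = 2/15  (sign +1)
sum: t=0:+1/2 = 1/2
3j²(1 1 2; 0 1 -1) = Δ·Π!·Σ² = 1/10  (sign -1)
combine: 4πI² = 45·2/15·1/10 = 3/5
take √, sign -1: I = -0.21850969

-0.218510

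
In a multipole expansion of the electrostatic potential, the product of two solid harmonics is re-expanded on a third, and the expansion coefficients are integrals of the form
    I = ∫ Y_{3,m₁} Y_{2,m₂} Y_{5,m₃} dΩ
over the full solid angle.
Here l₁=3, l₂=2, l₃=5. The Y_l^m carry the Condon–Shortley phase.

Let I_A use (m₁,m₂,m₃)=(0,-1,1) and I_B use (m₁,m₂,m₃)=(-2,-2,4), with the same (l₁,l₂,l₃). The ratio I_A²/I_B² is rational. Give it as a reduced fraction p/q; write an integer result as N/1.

40/63

l's match ⇒ only the (l;m) 3-j factors differ between A and B.
A: triangle coeff Δ(3,2,5) = 1/2310; Σ_t [0,0]: t=0:+1/216 = 1/216; (3j)²=8/231 [(3 2 5; 0 -1 1)], sign=+1
B: triangle coeff Δ(3,2,5) = 1/2310; Σ_t [0,0]: t=0:+1/2880 = 1/2880; (3j)²=3/55 [(3 2 5; -2 -2 4)], sign=-1
I_A²/I_B² = (8/231)/(3/55) = 40/63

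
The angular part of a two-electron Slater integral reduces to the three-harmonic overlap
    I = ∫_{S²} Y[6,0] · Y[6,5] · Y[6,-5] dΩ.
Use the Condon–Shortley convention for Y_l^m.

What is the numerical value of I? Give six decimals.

-0.157447

m-sum 0 ✓  L=18 even ✓  0≤6≤12 ✓
Π(2lᵢ+1) = 13×13×13 = 2197
triangle coeff Δ(6,6,6) = 1/325909584
Σ_t [0,6]: t=0:+1/373248000 t=1:−1/1728000 t=2:+1/110592 t=3:−1/46656 t=4:+1/110592 t=5:−1/1728000 t=6:+1/373248000 = -7/1555200
(3j)²=400/46189 [(6 6 6; 0 0 0)], sign=-1
Σ_t [5,6]: t=5:−1/10368000 t=6:+1/62208000 = -1/12441600
(3j)²=275/16796 [(6 6 6; 0 5 -5)], sign=+1
⇒ 4πI² = 32500/104329
I = (-1)√(32500/104329/(4π)) = -0.15744694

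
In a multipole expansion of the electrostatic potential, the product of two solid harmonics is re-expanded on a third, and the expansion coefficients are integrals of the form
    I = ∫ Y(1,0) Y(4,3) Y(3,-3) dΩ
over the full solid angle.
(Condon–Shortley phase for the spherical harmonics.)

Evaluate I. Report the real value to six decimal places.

-0.162868

Checks pass: Σm=0; 8 even; l₃=3∈[3,5].
(2·1+1)(2·4+1)(2·3+1) = 189
Δ: 2! 0! 6! / 9! → 1/252
sum: t=1:−1/36 = -1/36
3j²(1 4 3; 0 0 0) = Δ·Π!·Σ² = 4/63  (sign +1)
sum: t=1:−1/720 = -1/720
3j²(1 4 3; 0 3 -3) = Δ·Π!·Σ² = 1/36  (sign -1)
combine: 4πI² = 189·4/63·1/36 = 1/3
take √, sign -1: I = -0.16286750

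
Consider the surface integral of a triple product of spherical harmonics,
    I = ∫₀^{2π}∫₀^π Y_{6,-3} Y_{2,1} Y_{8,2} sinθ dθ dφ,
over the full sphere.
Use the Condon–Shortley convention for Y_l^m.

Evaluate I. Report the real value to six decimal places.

0.120013

Checks pass: Σm=0; 16 even; l₃=8∈[4,8].
(2·6+1)(2·2+1)(2·8+1) = 1105
Δ: 0! 12! 4! / 17! → 1/30940
sum: t=0:+1/2073600 = 1/2073600
3j²(6 2 8; 0 0 0) = Δ·Π!·Σ² = 28/1105  (sign +1)
sum: t=0:+1/13063680 = 1/13063680
3j²(6 2 8; -3 1 2) = Δ·Π!·Σ² = 10/1547  (sign +1)
combine: 4πI² = 1105·28/1105·10/1547 = 40/221
take √, sign +1: I = 0.12001318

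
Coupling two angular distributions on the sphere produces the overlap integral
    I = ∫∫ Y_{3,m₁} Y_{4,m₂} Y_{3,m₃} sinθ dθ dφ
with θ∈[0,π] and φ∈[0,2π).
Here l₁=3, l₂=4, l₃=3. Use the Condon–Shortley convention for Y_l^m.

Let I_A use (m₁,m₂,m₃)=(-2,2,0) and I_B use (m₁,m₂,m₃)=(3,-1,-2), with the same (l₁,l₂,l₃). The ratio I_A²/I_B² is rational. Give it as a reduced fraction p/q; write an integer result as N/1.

Same 3,4,3: normalisation and zero-m 3j drop out of the ratio.
A: Δ: 4! 2! 4! / 11! → 1/34650; sum: t=3:−1/72 t=4:+1/96 = -1/288; 3j²(3 4 3; -2 2 0) = Δ·Π!·Σ² = 1/462  (sign +1)
B: Δ: 4! 2! 4! / 11! → 1/34650; sum: t=0:+1/288 = 1/288; 3j²(3 4 3; 3 -1 -2) = Δ·Π!·Σ² = 5/231  (sign -1)
I_A²/I_B² = (1/462)/(5/231) = 1/10

1/10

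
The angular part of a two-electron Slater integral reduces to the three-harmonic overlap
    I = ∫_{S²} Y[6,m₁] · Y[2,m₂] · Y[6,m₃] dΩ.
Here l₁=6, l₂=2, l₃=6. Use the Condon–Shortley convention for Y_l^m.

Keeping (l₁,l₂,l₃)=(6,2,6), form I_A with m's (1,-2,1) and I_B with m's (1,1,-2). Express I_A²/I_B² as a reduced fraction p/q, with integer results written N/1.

49/10

Shared (l₁,l₂,l₃)=(6,2,6): N and (l;000)² cancel in I_A²/I_B².
A: Δ = 2!·10!·2!/15! = 1/90090; Racah Σ t=0..0: t=0:+1/57600 = 1/57600; ⇒ 3j(6 2 6; 1 -2 1)² = 21/715, sgn -1
B: Δ = 2!·10!·2!/15! = 1/90090; Racah Σ t=1..2: t=1:−1/34560 t=2:+1/60480 = -1/80640; ⇒ 3j(6 2 6; 1 1 -2)² = 6/1001, sgn -1
I_A²/I_B² = (21/715)/(6/1001) = 49/10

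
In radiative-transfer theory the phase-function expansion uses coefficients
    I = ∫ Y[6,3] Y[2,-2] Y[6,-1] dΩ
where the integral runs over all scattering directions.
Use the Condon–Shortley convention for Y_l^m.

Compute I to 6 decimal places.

0.177674

Rules hold: Σm=0, L=14 even, 4≤6≤8.
N = 13·5·13 = 845
Δ = 2!·10!·2!/15! = 1/90090
Racah Σ t=0..2: t=0:+1/69120 t=1:−1/14400 t=2:+1/69120 = -7/172800
⇒ 3j(6 2 6; 0 0 0)² = 14/715, sgn -1
Racah Σ t=0..0: t=0:+1/120960 = 1/120960
⇒ 3j(6 2 6; 3 -2 -1)² = 24/1001, sgn -1
4πI² = N·(3j₀)²·(3jₘ)² = 48/121
I = +1·√(0.396694/4π) = 0.17767364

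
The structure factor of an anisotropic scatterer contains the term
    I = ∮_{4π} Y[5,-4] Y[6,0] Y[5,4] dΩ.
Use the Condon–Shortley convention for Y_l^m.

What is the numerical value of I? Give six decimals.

0.147273

m-sum 0 ✓  L=16 even ✓  1≤5≤11 ✓
Π(2lᵢ+1) = 11×13×11 = 1573
triangle coeff Δ(5,6,5) = 1/28588560
Σ_t [1,5]: t=1:−1/345600 t=2:+1/13824 t=3:−1/5184 t=4:+1/13824 t=5:−1/345600 = -7/129600
(3j)²=80/7293 [(5 6 5; 0 0 0)], sign=+1
Σ_t [5,6]: t=5:−1/345600 t=6:+1/3110400 = -1/388800
(3j)²=192/12155 [(5 6 5; -4 0 4)], sign=+1
⇒ 4πI² = 1024/3757
I = (+1)√(1024/3757/(4π)) = 0.14727345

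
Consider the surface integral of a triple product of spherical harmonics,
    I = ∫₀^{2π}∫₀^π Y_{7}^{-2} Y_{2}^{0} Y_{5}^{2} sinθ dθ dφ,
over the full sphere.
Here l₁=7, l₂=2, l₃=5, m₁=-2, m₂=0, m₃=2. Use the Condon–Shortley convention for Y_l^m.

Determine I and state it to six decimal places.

Checks pass: Σm=0; 14 even; l₃=5∈[5,9].
(2·7+1)(2·2+1)(2·5+1) = 825
Δ: 4! 10! 0! / 15! → 1/15015
sum: t=2:+1/57600 = 1/57600
3j²(7 2 5; 0 0 0) = Δ·Π!·Σ² = 21/715  (sign -1)
sum: t=2:+1/120960 = 1/120960
3j²(7 2 5; -2 0 2) = Δ·Π!·Σ² = 24/1001  (sign -1)
combine: 4πI² = 825·21/715·24/1001 = 1080/1859
take √, sign +1: I = 0.21501425

0.215014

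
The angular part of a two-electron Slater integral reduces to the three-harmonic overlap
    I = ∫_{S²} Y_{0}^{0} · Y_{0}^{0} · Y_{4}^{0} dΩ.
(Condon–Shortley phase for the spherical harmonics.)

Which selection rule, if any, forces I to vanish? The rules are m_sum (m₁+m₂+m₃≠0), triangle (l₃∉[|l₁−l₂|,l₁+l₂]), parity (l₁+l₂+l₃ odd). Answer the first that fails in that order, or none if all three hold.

m₁+m₂+m₃ = 0 + 0 + 0 = 0  ✓
triangle: |0−0|=0 ≤ l₃=4 ≤ 0+0=0  ✗
parity: l₁+l₂+l₃ = 4 is even

triangle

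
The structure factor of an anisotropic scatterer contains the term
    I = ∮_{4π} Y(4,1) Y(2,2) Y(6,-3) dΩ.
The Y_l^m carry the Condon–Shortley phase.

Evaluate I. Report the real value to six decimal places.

Rules hold: Σm=0, L=12 even, 2≤6≤6.
N = 9·5·13 = 585
Δ = 0!·8!·4!/13! = 1/6435
Racah Σ t=0..0: t=0:+1/2304 = 1/2304
⇒ 3j(4 2 6; 0 0 0)² = 5/143, sgn +1
Racah Σ t=0..0: t=0:+1/17280 = 1/17280
⇒ 3j(4 2 6; 1 2 -3)² = 14/715, sgn -1
4πI² = N·(3j₀)²·(3jₘ)² = 630/1573
I = -1·√(0.400509/4π) = -0.17852580

-0.178526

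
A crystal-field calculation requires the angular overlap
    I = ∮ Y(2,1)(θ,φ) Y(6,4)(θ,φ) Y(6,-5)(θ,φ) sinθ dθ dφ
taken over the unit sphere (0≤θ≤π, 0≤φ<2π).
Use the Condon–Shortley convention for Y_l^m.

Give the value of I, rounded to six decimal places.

-0.197649

Checks pass: Σm=0; 14 even; l₃=6∈[4,8].
(2·2+1)(2·6+1)(2·6+1) = 845
Δ: 2! 2! 10! / 15! → 1/90090
sum: t=0:+1/69120 t=1:−1/14400 t=2:+1/69120 = -7/172800
3j²(2 6 6; 0 0 0) = Δ·Π!·Σ² = 14/715  (sign -1)
sum: t=0:+1/7257600 t=1:−1/725760 = -1/806400
3j²(2 6 6; 1 4 -5) = Δ·Π!·Σ² = 27/910  (sign +1)
combine: 4πI² = 845·14/715·27/910 = 27/55
take √, sign -1: I = -0.19764945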